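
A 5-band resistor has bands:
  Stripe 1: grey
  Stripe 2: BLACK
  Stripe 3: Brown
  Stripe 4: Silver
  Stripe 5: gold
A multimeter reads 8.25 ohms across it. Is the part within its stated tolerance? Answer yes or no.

Grey → 8 (first significant figure)
Black → 0 (second significant figure)
Brown → 1 (third significant figure)
Silver → ×0.01 multiplier
Gold → ±5% tolerance
801 × 0.01 = 8.01 Ω
Allowed range: 7.6095 Ω to 8.4105 Ω.
8.25 ohms lies inside that range.

yes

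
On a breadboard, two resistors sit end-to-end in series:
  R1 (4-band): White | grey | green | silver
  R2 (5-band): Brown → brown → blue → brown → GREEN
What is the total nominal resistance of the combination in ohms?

9801160 Ω

R1: white, grey → 98; green ×10^5 → 9800000 Ω.
R2: brown, brown, blue → 116; brown ×10 → 1160 Ω.
Series: 9800000 + 1160 = 9801160 Ω.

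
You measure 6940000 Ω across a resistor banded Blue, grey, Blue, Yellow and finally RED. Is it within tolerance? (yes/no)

Blue → 6 (first significant figure)
Grey → 8 (second significant figure)
Blue → 6 (third significant figure)
Yellow → ×10^4 multiplier
Red → ±2% tolerance
686 × 10000 = 6860000 Ω
Allowed range: 6722800 Ω to 6997200 Ω.
6940000 Ω lies inside that range.

yes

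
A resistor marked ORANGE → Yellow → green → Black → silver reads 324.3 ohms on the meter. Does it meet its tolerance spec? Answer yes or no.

Orange → 3 (first significant figure)
Yellow → 4 (second significant figure)
Green → 5 (third significant figure)
Black → ×1 multiplier
Silver → ±10% tolerance
345 × 1 = 345 Ω
Allowed range: 310.5 Ω to 379.5 Ω.
324.3 ohms lies inside that range.

yes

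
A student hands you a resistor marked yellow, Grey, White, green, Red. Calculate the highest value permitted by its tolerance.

49878000 Ω

Yellow → 4 (first significant figure)
Grey → 8 (second significant figure)
White → 9 (third significant figure)
Green → ×10^5 multiplier
Red → ±2% tolerance
489 × 100000 = 48900000 Ω
Highest = 48900000 × (1 + 2/100) = 49878000 Ω.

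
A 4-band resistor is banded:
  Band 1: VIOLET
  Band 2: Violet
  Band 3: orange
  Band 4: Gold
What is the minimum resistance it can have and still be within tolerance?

73150 Ω

Violet → 7 (first significant figure)
Violet → 7 (second significant figure)
Orange → ×10^3 multiplier
Gold → ±5% tolerance
77 × 1000 = 77000 Ω
Minimum = 77000 × (1 − 5/100) = 73150 Ω.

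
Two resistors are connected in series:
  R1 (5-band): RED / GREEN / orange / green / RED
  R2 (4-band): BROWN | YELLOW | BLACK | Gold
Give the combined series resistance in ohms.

R1: red, green, orange → 253; green ×10^5 → 25300000 Ω.
R2: brown, yellow → 14; black ×1 → 14 Ω.
Series: 25300000 + 14 = 25300014 Ω.

25300014 Ω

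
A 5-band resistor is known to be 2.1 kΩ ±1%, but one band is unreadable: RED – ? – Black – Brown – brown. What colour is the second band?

2100 Ω = 210 × 10^1.
The second band gives digit 1 of the significand, and 1 is brown.

brown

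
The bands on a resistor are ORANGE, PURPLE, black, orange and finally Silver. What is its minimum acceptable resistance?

Orange → 3 (first significant figure)
Violet → 7 (second significant figure)
Black → 0 (third significant figure)
Orange → ×10^3 multiplier
Silver → ±10% tolerance
370 × 1000 = 370000 Ω
Minimum = 370000 × (1 − 10/100) = 333000 Ω.

333000 Ω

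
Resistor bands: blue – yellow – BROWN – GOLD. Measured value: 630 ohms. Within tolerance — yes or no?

Blue → 6 (first significant figure)
Yellow → 4 (second significant figure)
Brown → ×10 multiplier
Gold → ±5% tolerance
64 × 10 = 640 Ω
Allowed range: 608 Ω to 672 Ω.
630 ohms lies inside that range.

yes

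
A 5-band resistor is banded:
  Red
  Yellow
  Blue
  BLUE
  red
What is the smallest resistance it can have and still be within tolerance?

241080000 Ω

Red → 2 (first significant figure)
Yellow → 4 (second significant figure)
Blue → 6 (third significant figure)
Blue → ×10^6 multiplier
Red → ±2% tolerance
246 × 1000000 = 246000000 Ω
Smallest = 246000000 × (1 − 2/100) = 241080000 Ω.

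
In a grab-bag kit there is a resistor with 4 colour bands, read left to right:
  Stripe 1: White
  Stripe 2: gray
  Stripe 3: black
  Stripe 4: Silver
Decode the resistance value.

98 Ω

White → 9 (first significant figure)
Grey → 8 (second significant figure)
Black → ×1 multiplier
98 × 1 = 98 Ω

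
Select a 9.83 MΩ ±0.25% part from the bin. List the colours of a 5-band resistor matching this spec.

9830000 Ω = 983 × 10^4.
9 → white
8 → grey
3 → orange
Multiplier 10^4 → yellow.
±0.25% tolerance → blue.

white, grey, orange, yellow, blue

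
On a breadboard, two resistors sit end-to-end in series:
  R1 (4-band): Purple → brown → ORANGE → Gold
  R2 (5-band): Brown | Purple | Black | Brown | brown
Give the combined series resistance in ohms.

72700 Ω

R1: violet, brown → 71; orange ×10^3 → 71000 Ω.
R2: brown, violet, black → 170; brown ×10 → 1700 Ω.
Series: 71000 + 1700 = 72700 Ω.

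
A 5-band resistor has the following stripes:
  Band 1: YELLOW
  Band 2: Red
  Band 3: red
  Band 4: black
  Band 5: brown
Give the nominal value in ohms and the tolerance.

Yellow → 4 (first significant figure)
Red → 2 (second significant figure)
Red → 2 (third significant figure)
Black → ×1 multiplier
Brown → ±1% tolerance
422 × 1 = 422 Ω

422 Ω ±1%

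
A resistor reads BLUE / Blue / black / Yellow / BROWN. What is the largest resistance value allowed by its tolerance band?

6666000 Ω

Blue → 6 (first significant figure)
Blue → 6 (second significant figure)
Black → 0 (third significant figure)
Yellow → ×10^4 multiplier
Brown → ±1% tolerance
660 × 10000 = 6600000 Ω
Largest = 6600000 × (1 + 1/100) = 6666000 Ω.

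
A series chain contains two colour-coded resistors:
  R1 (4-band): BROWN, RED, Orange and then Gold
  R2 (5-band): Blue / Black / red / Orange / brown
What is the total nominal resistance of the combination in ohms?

R1: brown, red → 12; orange ×10^3 → 12000 Ω.
R2: blue, black, red → 602; orange ×10^3 → 602000 Ω.
Series: 12000 + 602000 = 614000 Ω.

614000 Ω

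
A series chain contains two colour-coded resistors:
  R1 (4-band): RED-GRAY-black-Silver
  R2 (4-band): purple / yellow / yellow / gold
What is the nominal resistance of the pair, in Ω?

740028 Ω

R1: red, grey → 28; black ×1 → 28 Ω.
R2: violet, yellow → 74; yellow ×10^4 → 740000 Ω.
Series: 28 + 740000 = 740028 Ω.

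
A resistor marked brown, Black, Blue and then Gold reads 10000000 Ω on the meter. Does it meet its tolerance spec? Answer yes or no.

Brown → 1 (first significant figure)
Black → 0 (second significant figure)
Blue → ×10^6 multiplier
Gold → ±5% tolerance
10 × 1000000 = 10000000 Ω
Allowed range: 9500000 Ω to 10500000 Ω.
10000000 Ω lies inside that range.

yes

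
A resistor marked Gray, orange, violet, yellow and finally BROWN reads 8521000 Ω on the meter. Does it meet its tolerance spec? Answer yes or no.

no

Grey → 8 (first significant figure)
Orange → 3 (second significant figure)
Violet → 7 (third significant figure)
Yellow → ×10^4 multiplier
Brown → ±1% tolerance
837 × 10000 = 8370000 Ω
Allowed range: 8286300 Ω to 8453700 Ω.
8521000 Ω lies outside that range.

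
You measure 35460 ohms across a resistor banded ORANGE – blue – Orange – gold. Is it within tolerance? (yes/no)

yes

Orange → 3 (first significant figure)
Blue → 6 (second significant figure)
Orange → ×10^3 multiplier
Gold → ±5% tolerance
36 × 1000 = 36000 Ω
Allowed range: 34200 Ω to 37800 Ω.
35460 ohms lies inside that range.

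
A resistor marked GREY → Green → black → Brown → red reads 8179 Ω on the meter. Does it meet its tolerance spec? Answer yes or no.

no

Grey → 8 (first significant figure)
Green → 5 (second significant figure)
Black → 0 (third significant figure)
Brown → ×10 multiplier
Red → ±2% tolerance
850 × 10 = 8500 Ω
Allowed range: 8330 Ω to 8670 Ω.
8179 Ω lies outside that range.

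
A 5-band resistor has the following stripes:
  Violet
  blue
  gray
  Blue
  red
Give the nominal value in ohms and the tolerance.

768000000 Ω ±2%

Violet → 7 (first significant figure)
Blue → 6 (second significant figure)
Grey → 8 (third significant figure)
Blue → ×10^6 multiplier
Red → ±2% tolerance
768 × 1000000 = 768000000 Ω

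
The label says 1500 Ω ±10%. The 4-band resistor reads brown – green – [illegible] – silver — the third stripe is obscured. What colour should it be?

1500 Ω = 15 × 10^2.
The third band is the multiplier, 10^2, which is red.

red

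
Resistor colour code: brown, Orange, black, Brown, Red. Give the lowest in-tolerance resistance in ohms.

1274 Ω

Brown → 1 (first significant figure)
Orange → 3 (second significant figure)
Black → 0 (third significant figure)
Brown → ×10 multiplier
Red → ±2% tolerance
130 × 10 = 1300 Ω
Lowest = 1300 × (1 − 2/100) = 1274 Ω.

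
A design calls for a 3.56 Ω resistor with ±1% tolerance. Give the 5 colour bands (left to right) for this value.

3.56 Ω = 356 × 10^-2.
3 → orange
5 → green
6 → blue
Multiplier 10^-2 → silver.
±1% tolerance → brown.

orange, green, blue, silver, brown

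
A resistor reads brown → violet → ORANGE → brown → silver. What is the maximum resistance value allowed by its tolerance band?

Brown → 1 (first significant figure)
Violet → 7 (second significant figure)
Orange → 3 (third significant figure)
Brown → ×10 multiplier
Silver → ±10% tolerance
173 × 10 = 1730 Ω
Maximum = 1730 × (1 + 10/100) = 1903 Ω.

1903 Ω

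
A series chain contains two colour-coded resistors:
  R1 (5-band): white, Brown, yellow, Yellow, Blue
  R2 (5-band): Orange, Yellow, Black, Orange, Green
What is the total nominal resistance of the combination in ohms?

9480000 Ω

R1: white, brown, yellow → 914; yellow ×10^4 → 9140000 Ω.
R2: orange, yellow, black → 340; orange ×10^3 → 340000 Ω.
Series: 9140000 + 340000 = 9480000 Ω.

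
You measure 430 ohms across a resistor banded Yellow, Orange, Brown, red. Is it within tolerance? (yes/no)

Yellow → 4 (first significant figure)
Orange → 3 (second significant figure)
Brown → ×10 multiplier
Red → ±2% tolerance
43 × 10 = 430 Ω
Allowed range: 421.4 Ω to 438.6 Ω.
430 ohms lies inside that range.

yes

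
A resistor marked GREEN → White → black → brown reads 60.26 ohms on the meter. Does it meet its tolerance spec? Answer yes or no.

no

Green → 5 (first significant figure)
White → 9 (second significant figure)
Black → ×1 multiplier
Brown → ±1% tolerance
59 × 1 = 59 Ω
Allowed range: 58.41 Ω to 59.59 Ω.
60.26 ohms lies outside that range.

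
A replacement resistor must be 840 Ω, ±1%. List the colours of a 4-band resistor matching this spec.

840 Ω = 84 × 10^1.
8 → grey
4 → yellow
Multiplier 10^1 → brown.
±1% tolerance → brown.

grey, yellow, brown, brown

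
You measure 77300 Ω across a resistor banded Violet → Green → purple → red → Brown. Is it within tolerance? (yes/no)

Violet → 7 (first significant figure)
Green → 5 (second significant figure)
Violet → 7 (third significant figure)
Red → ×10^2 multiplier
Brown → ±1% tolerance
757 × 100 = 75700 Ω
Allowed range: 74943 Ω to 76457 Ω.
77300 Ω lies outside that range.

no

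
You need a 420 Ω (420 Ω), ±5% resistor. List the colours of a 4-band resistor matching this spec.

yellow, red, brown, gold

420 Ω = 42 × 10^1.
4 → yellow
2 → red
Multiplier 10^1 → brown.
±5% tolerance → gold.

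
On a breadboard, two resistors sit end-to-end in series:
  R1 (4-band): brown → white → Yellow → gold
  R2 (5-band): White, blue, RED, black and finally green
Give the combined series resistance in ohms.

190962 Ω

R1: brown, white → 19; yellow ×10^4 → 190000 Ω.
R2: white, blue, red → 962; black ×1 → 962 Ω.
Series: 190000 + 962 = 190962 Ω.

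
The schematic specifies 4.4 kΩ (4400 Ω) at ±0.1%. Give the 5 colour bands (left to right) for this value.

4400 Ω = 440 × 10^1.
4 → yellow
4 → yellow
0 → black
Multiplier 10^1 → brown.
±0.1% tolerance → violet.

yellow, yellow, black, brown, violet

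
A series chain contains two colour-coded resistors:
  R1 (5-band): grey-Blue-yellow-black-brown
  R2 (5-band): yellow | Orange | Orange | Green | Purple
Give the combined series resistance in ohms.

R1: grey, blue, yellow → 864; black ×1 → 864 Ω.
R2: yellow, orange, orange → 433; green ×10^5 → 43300000 Ω.
Series: 864 + 43300000 = 43300864 Ω.

43300864 Ω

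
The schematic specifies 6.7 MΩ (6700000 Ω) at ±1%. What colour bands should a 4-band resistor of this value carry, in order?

blue, violet, green, brown

6700000 Ω = 67 × 10^5.
6 → blue
7 → violet
Multiplier 10^5 → green.
±1% tolerance → brown.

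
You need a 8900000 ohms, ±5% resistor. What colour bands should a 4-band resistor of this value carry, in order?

grey, white, green, gold

8900000 Ω = 89 × 10^5.
8 → grey
9 → white
Multiplier 10^5 → green.
±5% tolerance → gold.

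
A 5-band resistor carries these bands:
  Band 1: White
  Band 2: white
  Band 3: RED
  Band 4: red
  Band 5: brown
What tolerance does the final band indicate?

The last band, brown, is the tolerance band.
Brown corresponds to ±1%.

±1%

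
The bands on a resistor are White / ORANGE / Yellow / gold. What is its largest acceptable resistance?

976500 Ω

White → 9 (first significant figure)
Orange → 3 (second significant figure)
Yellow → ×10^4 multiplier
Gold → ±5% tolerance
93 × 10000 = 930000 Ω
Largest = 930000 × (1 + 5/100) = 976500 Ω.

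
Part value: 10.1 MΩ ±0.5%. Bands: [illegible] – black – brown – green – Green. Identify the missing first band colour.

10100000 Ω = 101 × 10^5.
The first band gives digit 1 of the significand, and 1 is brown.

brown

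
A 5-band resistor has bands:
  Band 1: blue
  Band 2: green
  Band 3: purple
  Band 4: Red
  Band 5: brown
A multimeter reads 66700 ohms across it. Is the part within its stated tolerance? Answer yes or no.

no

Blue → 6 (first significant figure)
Green → 5 (second significant figure)
Violet → 7 (third significant figure)
Red → ×10^2 multiplier
Brown → ±1% tolerance
657 × 100 = 65700 Ω
Allowed range: 65043 Ω to 66357 Ω.
66700 ohms lies outside that range.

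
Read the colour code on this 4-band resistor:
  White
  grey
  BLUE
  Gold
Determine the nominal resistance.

White → 9 (first significant figure)
Grey → 8 (second significant figure)
Blue → ×10^6 multiplier
98 × 1000000 = 98000000 Ω

98000000 Ω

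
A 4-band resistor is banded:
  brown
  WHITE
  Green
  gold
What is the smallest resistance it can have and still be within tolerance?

1805000 Ω

Brown → 1 (first significant figure)
White → 9 (second significant figure)
Green → ×10^5 multiplier
Gold → ±5% tolerance
19 × 100000 = 1900000 Ω
Smallest = 1900000 × (1 − 5/100) = 1805000 Ω.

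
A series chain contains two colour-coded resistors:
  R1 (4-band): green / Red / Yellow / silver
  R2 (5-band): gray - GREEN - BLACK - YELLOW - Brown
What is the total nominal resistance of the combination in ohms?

R1: green, red → 52; yellow ×10^4 → 520000 Ω.
R2: grey, green, black → 850; yellow ×10^4 → 8500000 Ω.
Series: 520000 + 8500000 = 9020000 Ω.

9020000 Ω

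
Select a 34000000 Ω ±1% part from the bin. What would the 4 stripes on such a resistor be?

34000000 Ω = 34 × 10^6.
3 → orange
4 → yellow
Multiplier 10^6 → blue.
±1% tolerance → brown.

orange, yellow, blue, brown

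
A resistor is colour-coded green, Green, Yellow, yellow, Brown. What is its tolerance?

±1%

The last band, brown, is the tolerance band.
Brown corresponds to ±1%.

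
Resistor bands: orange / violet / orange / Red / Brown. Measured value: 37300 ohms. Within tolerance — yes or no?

yes

Orange → 3 (first significant figure)
Violet → 7 (second significant figure)
Orange → 3 (third significant figure)
Red → ×10^2 multiplier
Brown → ±1% tolerance
373 × 100 = 37300 Ω
Allowed range: 36927 Ω to 37673 Ω.
37300 ohms lies inside that range.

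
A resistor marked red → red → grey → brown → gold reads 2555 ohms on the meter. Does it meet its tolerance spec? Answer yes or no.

Red → 2 (first significant figure)
Red → 2 (second significant figure)
Grey → 8 (third significant figure)
Brown → ×10 multiplier
Gold → ±5% tolerance
228 × 10 = 2280 Ω
Allowed range: 2166 Ω to 2394 Ω.
2555 ohms lies outside that range.

no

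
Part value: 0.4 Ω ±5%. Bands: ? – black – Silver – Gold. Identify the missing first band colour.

yellow

0.4 Ω = 40 × 10^-2.
The first band gives digit 4 of the significand, and 4 is yellow.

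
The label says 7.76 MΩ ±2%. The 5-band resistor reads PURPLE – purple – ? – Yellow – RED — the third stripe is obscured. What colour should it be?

blue

7760000 Ω = 776 × 10^4.
The third band gives digit 6 of the significand, and 6 is blue.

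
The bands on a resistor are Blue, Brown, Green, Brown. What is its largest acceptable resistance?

Blue → 6 (first significant figure)
Brown → 1 (second significant figure)
Green → ×10^5 multiplier
Brown → ±1% tolerance
61 × 100000 = 6100000 Ω
Largest = 6100000 × (1 + 1/100) = 6161000 Ω.

6161000 Ω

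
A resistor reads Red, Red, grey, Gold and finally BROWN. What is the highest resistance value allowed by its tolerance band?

23.028 Ω

Red → 2 (first significant figure)
Red → 2 (second significant figure)
Grey → 8 (third significant figure)
Gold → ×0.1 multiplier
Brown → ±1% tolerance
228 × 0.1 = 22.8 Ω
Highest = 22.8 × (1 + 1/100) = 23.028 Ω.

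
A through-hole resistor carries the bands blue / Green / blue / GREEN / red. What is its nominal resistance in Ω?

Blue → 6 (first significant figure)
Green → 5 (second significant figure)
Blue → 6 (third significant figure)
Green → ×10^5 multiplier
656 × 100000 = 65600000 Ω

65600000 Ω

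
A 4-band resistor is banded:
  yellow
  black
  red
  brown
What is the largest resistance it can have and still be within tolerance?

4040 Ω

Yellow → 4 (first significant figure)
Black → 0 (second significant figure)
Red → ×10^2 multiplier
Brown → ±1% tolerance
40 × 100 = 4000 Ω
Largest = 4000 × (1 + 1/100) = 4040 Ω.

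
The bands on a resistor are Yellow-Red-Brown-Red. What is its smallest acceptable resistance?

Yellow → 4 (first significant figure)
Red → 2 (second significant figure)
Brown → ×10 multiplier
Red → ±2% tolerance
42 × 10 = 420 Ω
Smallest = 420 × (1 − 2/100) = 411.6 Ω.

411.6 Ω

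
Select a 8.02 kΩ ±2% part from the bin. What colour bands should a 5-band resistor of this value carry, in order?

8020 Ω = 802 × 10^1.
8 → grey
0 → black
2 → red
Multiplier 10^1 → brown.
±2% tolerance → red.

grey, black, red, brown, red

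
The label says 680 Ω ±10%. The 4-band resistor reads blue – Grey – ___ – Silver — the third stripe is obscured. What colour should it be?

brown

680 Ω = 68 × 10^1.
The third band is the multiplier, 10^1, which is brown.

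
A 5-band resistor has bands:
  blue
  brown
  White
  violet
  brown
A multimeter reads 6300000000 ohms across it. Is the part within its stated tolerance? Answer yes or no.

Blue → 6 (first significant figure)
Brown → 1 (second significant figure)
White → 9 (third significant figure)
Violet → ×10^7 multiplier
Brown → ±1% tolerance
619 × 10000000 = 6190000000 Ω
Allowed range: 6128100000 Ω to 6251900000 Ω.
6300000000 ohms lies outside that range.

no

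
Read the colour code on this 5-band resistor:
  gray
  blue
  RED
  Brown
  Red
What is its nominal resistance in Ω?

Grey → 8 (first significant figure)
Blue → 6 (second significant figure)
Red → 2 (third significant figure)
Brown → ×10 multiplier
862 × 10 = 8620 Ω

8620 Ω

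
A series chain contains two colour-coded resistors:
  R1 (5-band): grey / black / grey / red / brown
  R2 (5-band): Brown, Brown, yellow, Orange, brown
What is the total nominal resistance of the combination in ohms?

R1: grey, black, grey → 808; red ×10^2 → 80800 Ω.
R2: brown, brown, yellow → 114; orange ×10^3 → 114000 Ω.
Series: 80800 + 114000 = 194800 Ω.

194800 Ω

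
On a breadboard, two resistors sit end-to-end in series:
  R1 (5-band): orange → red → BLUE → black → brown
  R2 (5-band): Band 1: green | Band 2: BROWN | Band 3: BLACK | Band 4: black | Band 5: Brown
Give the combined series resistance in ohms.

R1: orange, red, blue → 326; black ×1 → 326 Ω.
R2: green, brown, black → 510; black ×1 → 510 Ω.
Series: 326 + 510 = 836 Ω.

836 Ω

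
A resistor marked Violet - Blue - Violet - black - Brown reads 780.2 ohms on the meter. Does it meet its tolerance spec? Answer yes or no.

no

Violet → 7 (first significant figure)
Blue → 6 (second significant figure)
Violet → 7 (third significant figure)
Black → ×1 multiplier
Brown → ±1% tolerance
767 × 1 = 767 Ω
Allowed range: 759.33 Ω to 774.67 Ω.
780.2 ohms lies outside that range.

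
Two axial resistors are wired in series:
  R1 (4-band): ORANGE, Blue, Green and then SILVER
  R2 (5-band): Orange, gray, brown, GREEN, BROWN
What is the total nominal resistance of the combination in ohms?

R1: orange, blue → 36; green ×10^5 → 3600000 Ω.
R2: orange, grey, brown → 381; green ×10^5 → 38100000 Ω.
Series: 3600000 + 38100000 = 41700000 Ω.

41700000 Ω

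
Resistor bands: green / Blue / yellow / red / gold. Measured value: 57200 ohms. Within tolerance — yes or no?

yes

Green → 5 (first significant figure)
Blue → 6 (second significant figure)
Yellow → 4 (third significant figure)
Red → ×10^2 multiplier
Gold → ±5% tolerance
564 × 100 = 56400 Ω
Allowed range: 53580 Ω to 59220 Ω.
57200 ohms lies inside that range.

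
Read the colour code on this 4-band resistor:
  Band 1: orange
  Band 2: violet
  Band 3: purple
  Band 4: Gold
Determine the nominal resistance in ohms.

370000000 Ω

Orange → 3 (first significant figure)
Violet → 7 (second significant figure)
Violet → ×10^7 multiplier
37 × 10000000 = 370000000 Ω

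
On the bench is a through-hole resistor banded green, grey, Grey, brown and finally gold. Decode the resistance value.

5880 Ω

Green → 5 (first significant figure)
Grey → 8 (second significant figure)
Grey → 8 (third significant figure)
Brown → ×10 multiplier
588 × 10 = 5880 Ω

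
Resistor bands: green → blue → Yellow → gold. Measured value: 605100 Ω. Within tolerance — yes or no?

Green → 5 (first significant figure)
Blue → 6 (second significant figure)
Yellow → ×10^4 multiplier
Gold → ±5% tolerance
56 × 10000 = 560000 Ω
Allowed range: 532000 Ω to 588000 Ω.
605100 Ω lies outside that range.

no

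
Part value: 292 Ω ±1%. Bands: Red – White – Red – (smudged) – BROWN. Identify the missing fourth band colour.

292 Ω = 292 × 10^0.
The fourth band is the multiplier, 10^0, which is black.

black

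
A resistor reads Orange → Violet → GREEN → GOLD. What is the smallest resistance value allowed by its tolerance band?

3515000 Ω

Orange → 3 (first significant figure)
Violet → 7 (second significant figure)
Green → ×10^5 multiplier
Gold → ±5% tolerance
37 × 100000 = 3700000 Ω
Smallest = 3700000 × (1 − 5/100) = 3515000 Ω.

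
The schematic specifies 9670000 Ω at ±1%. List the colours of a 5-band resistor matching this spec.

9670000 Ω = 967 × 10^4.
9 → white
6 → blue
7 → violet
Multiplier 10^4 → yellow.
±1% tolerance → brown.

white, blue, violet, yellow, brown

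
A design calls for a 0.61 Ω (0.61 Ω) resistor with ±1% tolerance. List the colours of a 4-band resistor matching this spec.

blue, brown, silver, brown

0.61 Ω = 61 × 10^-2.
6 → blue
1 → brown
Multiplier 10^-2 → silver.
±1% tolerance → brown.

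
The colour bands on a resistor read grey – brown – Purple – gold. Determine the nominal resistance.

810000000 Ω

Grey → 8 (first significant figure)
Brown → 1 (second significant figure)
Violet → ×10^7 multiplier
81 × 10000000 = 810000000 Ω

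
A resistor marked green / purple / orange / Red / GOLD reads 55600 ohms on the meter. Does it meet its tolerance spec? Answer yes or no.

Green → 5 (first significant figure)
Violet → 7 (second significant figure)
Orange → 3 (third significant figure)
Red → ×10^2 multiplier
Gold → ±5% tolerance
573 × 100 = 57300 Ω
Allowed range: 54435 Ω to 60165 Ω.
55600 ohms lies inside that range.

yes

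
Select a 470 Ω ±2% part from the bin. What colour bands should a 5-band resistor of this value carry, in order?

yellow, violet, black, black, red

470 Ω = 470 × 10^0.
4 → yellow
7 → violet
0 → black
Multiplier 10^0 → black.
±2% tolerance → red.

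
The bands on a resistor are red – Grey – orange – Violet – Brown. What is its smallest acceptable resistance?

Red → 2 (first significant figure)
Grey → 8 (second significant figure)
Orange → 3 (third significant figure)
Violet → ×10^7 multiplier
Brown → ±1% tolerance
283 × 10000000 = 2830000000 Ω
Smallest = 2830000000 × (1 − 1/100) = 2801700000 Ω.

2801700000 Ω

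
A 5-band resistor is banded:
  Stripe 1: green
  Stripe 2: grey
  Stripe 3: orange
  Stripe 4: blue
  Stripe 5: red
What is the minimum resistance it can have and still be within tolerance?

Green → 5 (first significant figure)
Grey → 8 (second significant figure)
Orange → 3 (third significant figure)
Blue → ×10^6 multiplier
Red → ±2% tolerance
583 × 1000000 = 583000000 Ω
Minimum = 583000000 × (1 − 2/100) = 571340000 Ω.

571340000 Ω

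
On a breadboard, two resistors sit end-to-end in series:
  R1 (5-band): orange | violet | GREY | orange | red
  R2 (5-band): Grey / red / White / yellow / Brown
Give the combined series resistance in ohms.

R1: orange, violet, grey → 378; orange ×10^3 → 378000 Ω.
R2: grey, red, white → 829; yellow ×10^4 → 8290000 Ω.
Series: 378000 + 8290000 = 8668000 Ω.

8668000 Ω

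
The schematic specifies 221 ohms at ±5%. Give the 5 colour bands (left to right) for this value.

221 Ω = 221 × 10^0.
2 → red
2 → red
1 → brown
Multiplier 10^0 → black.
±5% tolerance → gold.

red, red, brown, black, gold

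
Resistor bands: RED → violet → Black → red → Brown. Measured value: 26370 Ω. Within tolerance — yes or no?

Red → 2 (first significant figure)
Violet → 7 (second significant figure)
Black → 0 (third significant figure)
Red → ×10^2 multiplier
Brown → ±1% tolerance
270 × 100 = 27000 Ω
Allowed range: 26730 Ω to 27270 Ω.
26370 Ω lies outside that range.

no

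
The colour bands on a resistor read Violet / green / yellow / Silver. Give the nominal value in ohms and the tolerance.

750000 Ω ±10%

Violet → 7 (first significant figure)
Green → 5 (second significant figure)
Yellow → ×10^4 multiplier
Silver → ±10% tolerance
75 × 10000 = 750000 Ω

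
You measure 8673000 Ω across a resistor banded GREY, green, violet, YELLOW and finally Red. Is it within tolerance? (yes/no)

Grey → 8 (first significant figure)
Green → 5 (second significant figure)
Violet → 7 (third significant figure)
Yellow → ×10^4 multiplier
Red → ±2% tolerance
857 × 10000 = 8570000 Ω
Allowed range: 8398600 Ω to 8741400 Ω.
8673000 Ω lies inside that range.

yes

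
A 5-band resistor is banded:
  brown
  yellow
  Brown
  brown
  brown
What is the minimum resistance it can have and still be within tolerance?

1395.9 Ω

Brown → 1 (first significant figure)
Yellow → 4 (second significant figure)
Brown → 1 (third significant figure)
Brown → ×10 multiplier
Brown → ±1% tolerance
141 × 10 = 1410 Ω
Minimum = 1410 × (1 − 1/100) = 1395.9 Ω.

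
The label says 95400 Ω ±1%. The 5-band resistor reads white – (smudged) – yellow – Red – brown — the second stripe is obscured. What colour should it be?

95400 Ω = 954 × 10^2.
The second band gives digit 5 of the significand, and 5 is green.

green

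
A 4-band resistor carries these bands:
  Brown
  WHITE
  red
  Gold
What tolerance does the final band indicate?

The last band, gold, is the tolerance band.
Gold corresponds to ±5%.

±5%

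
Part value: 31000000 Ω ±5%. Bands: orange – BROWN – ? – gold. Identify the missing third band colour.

31000000 Ω = 31 × 10^6.
The third band is the multiplier, 10^6, which is blue.

blue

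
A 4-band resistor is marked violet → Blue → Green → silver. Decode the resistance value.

7600000 Ω

Violet → 7 (first significant figure)
Blue → 6 (second significant figure)
Green → ×10^5 multiplier
76 × 100000 = 7600000 Ω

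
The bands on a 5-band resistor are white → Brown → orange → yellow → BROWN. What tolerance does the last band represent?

The last band, brown, is the tolerance band.
Brown corresponds to ±1%.

±1%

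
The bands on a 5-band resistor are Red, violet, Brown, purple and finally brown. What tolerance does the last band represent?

The last band, brown, is the tolerance band.
Brown corresponds to ±1%.

±1%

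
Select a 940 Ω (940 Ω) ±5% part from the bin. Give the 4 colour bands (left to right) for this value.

white, yellow, brown, gold

940 Ω = 94 × 10^1.
9 → white
4 → yellow
Multiplier 10^1 → brown.
±5% tolerance → gold.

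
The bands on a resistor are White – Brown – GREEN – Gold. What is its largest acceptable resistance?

9555000 Ω

White → 9 (first significant figure)
Brown → 1 (second significant figure)
Green → ×10^5 multiplier
Gold → ±5% tolerance
91 × 100000 = 9100000 Ω
Largest = 9100000 × (1 + 5/100) = 9555000 Ω.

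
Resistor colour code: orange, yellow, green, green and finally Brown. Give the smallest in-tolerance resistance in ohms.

Orange → 3 (first significant figure)
Yellow → 4 (second significant figure)
Green → 5 (third significant figure)
Green → ×10^5 multiplier
Brown → ±1% tolerance
345 × 100000 = 34500000 Ω
Smallest = 34500000 × (1 − 1/100) = 34155000 Ω.

34155000 Ω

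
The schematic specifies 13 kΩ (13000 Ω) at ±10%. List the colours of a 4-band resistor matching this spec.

13000 Ω = 13 × 10^3.
1 → brown
3 → orange
Multiplier 10^3 → orange.
±10% tolerance → silver.

brown, orange, orange, silver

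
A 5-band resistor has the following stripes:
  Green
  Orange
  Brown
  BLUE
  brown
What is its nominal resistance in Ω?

Green → 5 (first significant figure)
Orange → 3 (second significant figure)
Brown → 1 (third significant figure)
Blue → ×10^6 multiplier
531 × 1000000 = 531000000 Ω

531000000 Ω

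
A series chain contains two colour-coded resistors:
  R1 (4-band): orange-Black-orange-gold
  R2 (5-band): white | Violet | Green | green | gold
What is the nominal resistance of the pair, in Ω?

97530000 Ω

R1: orange, black → 30; orange ×10^3 → 30000 Ω.
R2: white, violet, green → 975; green ×10^5 → 97500000 Ω.
Series: 30000 + 97500000 = 97530000 Ω.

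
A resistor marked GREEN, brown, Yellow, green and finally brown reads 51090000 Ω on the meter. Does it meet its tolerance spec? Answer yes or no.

Green → 5 (first significant figure)
Brown → 1 (second significant figure)
Yellow → 4 (third significant figure)
Green → ×10^5 multiplier
Brown → ±1% tolerance
514 × 100000 = 51400000 Ω
Allowed range: 50886000 Ω to 51914000 Ω.
51090000 Ω lies inside that range.

yes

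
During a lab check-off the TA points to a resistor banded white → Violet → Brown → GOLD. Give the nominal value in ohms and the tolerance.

970 Ω ±5%

White → 9 (first significant figure)
Violet → 7 (second significant figure)
Brown → ×10 multiplier
Gold → ±5% tolerance
97 × 10 = 970 Ω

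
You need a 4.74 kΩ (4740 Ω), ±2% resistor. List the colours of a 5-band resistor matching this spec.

yellow, violet, yellow, brown, red

4740 Ω = 474 × 10^1.
4 → yellow
7 → violet
4 → yellow
Multiplier 10^1 → brown.
±2% tolerance → red.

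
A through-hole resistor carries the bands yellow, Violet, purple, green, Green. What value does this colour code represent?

Yellow → 4 (first significant figure)
Violet → 7 (second significant figure)
Violet → 7 (third significant figure)
Green → ×10^5 multiplier
477 × 100000 = 47700000 Ω

47700000 Ω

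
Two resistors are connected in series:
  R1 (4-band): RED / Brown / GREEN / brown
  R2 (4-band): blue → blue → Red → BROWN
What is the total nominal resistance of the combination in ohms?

R1: red, brown → 21; green ×10^5 → 2100000 Ω.
R2: blue, blue → 66; red ×10^2 → 6600 Ω.
Series: 2100000 + 6600 = 2106600 Ω.

2106600 Ω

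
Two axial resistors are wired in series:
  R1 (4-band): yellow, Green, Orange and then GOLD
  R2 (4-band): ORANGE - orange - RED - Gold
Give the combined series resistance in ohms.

R1: yellow, green → 45; orange ×10^3 → 45000 Ω.
R2: orange, orange → 33; red ×10^2 → 3300 Ω.
Series: 45000 + 3300 = 48300 Ω.

48300 Ω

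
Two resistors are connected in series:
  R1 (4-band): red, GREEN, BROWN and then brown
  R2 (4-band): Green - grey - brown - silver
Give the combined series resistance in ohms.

830 Ω

R1: red, green → 25; brown ×10 → 250 Ω.
R2: green, grey → 58; brown ×10 → 580 Ω.
Series: 250 + 580 = 830 Ω.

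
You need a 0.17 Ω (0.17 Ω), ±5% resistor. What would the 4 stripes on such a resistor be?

brown, violet, silver, gold

0.17 Ω = 17 × 10^-2.
1 → brown
7 → violet
Multiplier 10^-2 → silver.
±5% tolerance → gold.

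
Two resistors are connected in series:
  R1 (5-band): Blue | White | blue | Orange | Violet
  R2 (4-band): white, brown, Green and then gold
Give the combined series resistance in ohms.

9796000 Ω

R1: blue, white, blue → 696; orange ×10^3 → 696000 Ω.
R2: white, brown → 91; green ×10^5 → 9100000 Ω.
Series: 696000 + 9100000 = 9796000 Ω.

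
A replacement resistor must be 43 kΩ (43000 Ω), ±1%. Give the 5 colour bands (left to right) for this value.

yellow, orange, black, red, brown

43000 Ω = 430 × 10^2.
4 → yellow
3 → orange
0 → black
Multiplier 10^2 → red.
±1% tolerance → brown.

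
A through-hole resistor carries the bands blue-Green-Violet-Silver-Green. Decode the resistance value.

Blue → 6 (first significant figure)
Green → 5 (second significant figure)
Violet → 7 (third significant figure)
Silver → ×0.01 multiplier
657 × 0.01 = 6.57 Ω

6.57 Ω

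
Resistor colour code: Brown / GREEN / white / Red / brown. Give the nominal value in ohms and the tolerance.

15900 Ω ±1%

Brown → 1 (first significant figure)
Green → 5 (second significant figure)
White → 9 (third significant figure)
Red → ×10^2 multiplier
Brown → ±1% tolerance
159 × 100 = 15900 Ω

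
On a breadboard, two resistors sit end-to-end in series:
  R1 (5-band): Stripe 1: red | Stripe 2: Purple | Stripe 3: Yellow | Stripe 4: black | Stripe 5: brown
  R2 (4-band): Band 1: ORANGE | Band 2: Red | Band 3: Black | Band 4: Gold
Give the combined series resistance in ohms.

R1: red, violet, yellow → 274; black ×1 → 274 Ω.
R2: orange, red → 32; black ×1 → 32 Ω.
Series: 274 + 32 = 306 Ω.

306 Ω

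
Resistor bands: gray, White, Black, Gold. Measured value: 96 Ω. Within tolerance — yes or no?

no

Grey → 8 (first significant figure)
White → 9 (second significant figure)
Black → ×1 multiplier
Gold → ±5% tolerance
89 × 1 = 89 Ω
Allowed range: 84.55 Ω to 93.45 Ω.
96 Ω lies outside that range.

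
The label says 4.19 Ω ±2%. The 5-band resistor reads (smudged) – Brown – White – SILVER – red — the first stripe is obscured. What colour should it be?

yellow

4.19 Ω = 419 × 10^-2.
The first band gives digit 4 of the significand, and 4 is yellow.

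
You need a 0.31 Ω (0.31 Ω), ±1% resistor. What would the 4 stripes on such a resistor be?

0.31 Ω = 31 × 10^-2.
3 → orange
1 → brown
Multiplier 10^-2 → silver.
±1% tolerance → brown.

orange, brown, silver, brown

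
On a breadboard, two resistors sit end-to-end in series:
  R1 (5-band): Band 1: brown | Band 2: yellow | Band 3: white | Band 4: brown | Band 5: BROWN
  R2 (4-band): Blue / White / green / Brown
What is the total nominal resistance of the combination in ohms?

6901490 Ω

R1: brown, yellow, white → 149; brown ×10 → 1490 Ω.
R2: blue, white → 69; green ×10^5 → 6900000 Ω.
Series: 1490 + 6900000 = 6901490 Ω.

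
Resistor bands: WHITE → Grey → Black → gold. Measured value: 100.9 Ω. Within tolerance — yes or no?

White → 9 (first significant figure)
Grey → 8 (second significant figure)
Black → ×1 multiplier
Gold → ±5% tolerance
98 × 1 = 98 Ω
Allowed range: 93.1 Ω to 102.9 Ω.
100.9 Ω lies inside that range.

yes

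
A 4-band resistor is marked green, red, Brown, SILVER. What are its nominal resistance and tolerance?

520 Ω ±10%

Green → 5 (first significant figure)
Red → 2 (second significant figure)
Brown → ×10 multiplier
Silver → ±10% tolerance
52 × 10 = 520 Ω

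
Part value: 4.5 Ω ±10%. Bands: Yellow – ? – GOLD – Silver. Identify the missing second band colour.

green

4.5 Ω = 45 × 10^-1.
The second band gives digit 5 of the significand, and 5 is green.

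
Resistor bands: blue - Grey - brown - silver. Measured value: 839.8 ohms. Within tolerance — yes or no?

Blue → 6 (first significant figure)
Grey → 8 (second significant figure)
Brown → ×10 multiplier
Silver → ±10% tolerance
68 × 10 = 680 Ω
Allowed range: 612 Ω to 748 Ω.
839.8 ohms lies outside that range.

no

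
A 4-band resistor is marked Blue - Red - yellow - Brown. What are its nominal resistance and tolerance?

Blue → 6 (first significant figure)
Red → 2 (second significant figure)
Yellow → ×10^4 multiplier
Brown → ±1% tolerance
62 × 10000 = 620000 Ω

620000 Ω ±1%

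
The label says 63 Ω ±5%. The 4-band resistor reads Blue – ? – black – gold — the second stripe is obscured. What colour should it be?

orange

63 Ω = 63 × 10^0.
The second band gives digit 3 of the significand, and 3 is orange.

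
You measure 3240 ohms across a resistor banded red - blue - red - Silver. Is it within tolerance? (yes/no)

Red → 2 (first significant figure)
Blue → 6 (second significant figure)
Red → ×10^2 multiplier
Silver → ±10% tolerance
26 × 100 = 2600 Ω
Allowed range: 2340 Ω to 2860 Ω.
3240 ohms lies outside that range.

no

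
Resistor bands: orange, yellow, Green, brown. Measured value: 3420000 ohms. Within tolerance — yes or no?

yes

Orange → 3 (first significant figure)
Yellow → 4 (second significant figure)
Green → ×10^5 multiplier
Brown → ±1% tolerance
34 × 100000 = 3400000 Ω
Allowed range: 3366000 Ω to 3434000 Ω.
3420000 ohms lies inside that range.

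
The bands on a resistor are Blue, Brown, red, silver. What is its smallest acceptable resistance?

Blue → 6 (first significant figure)
Brown → 1 (second significant figure)
Red → ×10^2 multiplier
Silver → ±10% tolerance
61 × 100 = 6100 Ω
Smallest = 6100 × (1 − 10/100) = 5490 Ω.

5490 Ω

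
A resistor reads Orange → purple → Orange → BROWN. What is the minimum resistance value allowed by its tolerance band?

Orange → 3 (first significant figure)
Violet → 7 (second significant figure)
Orange → ×10^3 multiplier
Brown → ±1% tolerance
37 × 1000 = 37000 Ω
Minimum = 37000 × (1 − 1/100) = 36630 Ω.

36630 Ω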